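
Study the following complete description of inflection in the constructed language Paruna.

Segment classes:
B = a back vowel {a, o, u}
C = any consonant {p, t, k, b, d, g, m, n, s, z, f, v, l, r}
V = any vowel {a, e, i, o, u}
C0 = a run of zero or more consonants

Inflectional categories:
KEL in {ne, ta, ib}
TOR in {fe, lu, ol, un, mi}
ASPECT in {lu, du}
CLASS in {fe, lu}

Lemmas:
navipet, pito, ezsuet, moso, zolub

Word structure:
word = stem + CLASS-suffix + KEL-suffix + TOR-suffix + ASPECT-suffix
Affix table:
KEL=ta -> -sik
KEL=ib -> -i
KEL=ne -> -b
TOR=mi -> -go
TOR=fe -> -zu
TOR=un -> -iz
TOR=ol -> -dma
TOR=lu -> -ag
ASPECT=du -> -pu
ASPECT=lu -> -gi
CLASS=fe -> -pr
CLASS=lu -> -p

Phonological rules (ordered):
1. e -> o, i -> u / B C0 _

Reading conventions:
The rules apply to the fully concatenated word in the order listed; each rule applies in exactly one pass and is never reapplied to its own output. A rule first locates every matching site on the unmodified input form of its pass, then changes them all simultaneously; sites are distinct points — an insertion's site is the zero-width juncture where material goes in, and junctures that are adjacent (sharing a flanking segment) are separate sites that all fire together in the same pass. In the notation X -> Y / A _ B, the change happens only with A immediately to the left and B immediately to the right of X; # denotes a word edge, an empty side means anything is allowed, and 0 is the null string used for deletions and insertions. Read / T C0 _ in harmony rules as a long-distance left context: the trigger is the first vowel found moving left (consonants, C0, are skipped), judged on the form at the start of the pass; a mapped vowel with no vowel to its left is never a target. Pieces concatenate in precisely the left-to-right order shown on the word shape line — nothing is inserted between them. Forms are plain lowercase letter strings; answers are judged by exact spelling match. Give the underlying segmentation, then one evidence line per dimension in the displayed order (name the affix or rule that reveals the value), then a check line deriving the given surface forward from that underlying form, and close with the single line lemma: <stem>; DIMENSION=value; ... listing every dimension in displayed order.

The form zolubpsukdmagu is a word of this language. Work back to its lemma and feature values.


underlying: zolub-p-sik-dma-gi
KEL=ta - signalled by the affix -sik
TOR=ol - signalled by the affix -dma
ASPECT=lu - signalled by the affix -gi
CLASS=lu - signalled by the affix -p
check: zolubpsikdmagi -> zolubpsukdmagu
lemma: zolub; KEL=ta; TOR=ol; ASPECT=lu; CLASS=lu


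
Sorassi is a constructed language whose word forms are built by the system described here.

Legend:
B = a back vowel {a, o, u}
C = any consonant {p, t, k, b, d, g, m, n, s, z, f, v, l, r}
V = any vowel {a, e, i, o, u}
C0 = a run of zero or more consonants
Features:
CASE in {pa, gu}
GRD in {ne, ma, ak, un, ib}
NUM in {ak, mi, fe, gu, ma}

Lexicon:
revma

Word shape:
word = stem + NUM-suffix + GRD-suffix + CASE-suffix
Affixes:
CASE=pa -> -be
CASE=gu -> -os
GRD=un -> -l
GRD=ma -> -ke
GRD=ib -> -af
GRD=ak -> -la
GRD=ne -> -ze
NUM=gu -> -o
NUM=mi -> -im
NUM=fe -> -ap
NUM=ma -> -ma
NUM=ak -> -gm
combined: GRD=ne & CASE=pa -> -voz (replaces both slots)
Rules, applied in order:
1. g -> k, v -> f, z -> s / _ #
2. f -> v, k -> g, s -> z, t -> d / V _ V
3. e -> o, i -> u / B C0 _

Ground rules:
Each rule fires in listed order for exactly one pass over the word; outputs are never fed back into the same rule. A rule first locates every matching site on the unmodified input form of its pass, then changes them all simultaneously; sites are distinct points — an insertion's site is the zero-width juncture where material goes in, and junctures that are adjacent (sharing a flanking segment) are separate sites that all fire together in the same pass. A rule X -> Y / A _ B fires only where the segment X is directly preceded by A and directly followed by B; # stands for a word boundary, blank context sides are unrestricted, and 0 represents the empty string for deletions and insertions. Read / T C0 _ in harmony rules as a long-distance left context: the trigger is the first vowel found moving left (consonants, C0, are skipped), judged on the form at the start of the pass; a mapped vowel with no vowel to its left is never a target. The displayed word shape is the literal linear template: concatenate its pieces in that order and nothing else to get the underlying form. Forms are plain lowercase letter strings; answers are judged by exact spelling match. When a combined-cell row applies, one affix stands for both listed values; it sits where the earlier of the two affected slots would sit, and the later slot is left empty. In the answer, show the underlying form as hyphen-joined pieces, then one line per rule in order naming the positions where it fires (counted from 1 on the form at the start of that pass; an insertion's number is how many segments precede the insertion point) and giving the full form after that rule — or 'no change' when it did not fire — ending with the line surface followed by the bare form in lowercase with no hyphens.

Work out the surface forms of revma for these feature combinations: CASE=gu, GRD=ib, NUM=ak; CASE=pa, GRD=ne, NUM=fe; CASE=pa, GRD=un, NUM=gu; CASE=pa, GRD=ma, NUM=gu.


cell CASE=gu, GRD=ib, NUM=ak:
underlying: revma-gm-af-os
1. g -> k, v -> f, z -> s / _ #: no change
2. f -> v, k -> g, s -> z, t -> d / V _ V: fires at position(s) 9: revmagmavos
3. e -> o, i -> u / B C0 _: no change
surface: revmagmavos

cell CASE=pa, GRD=ne, NUM=fe:
underlying: revma-ap-voz
1. g -> k, v -> f, z -> s / _ #: fires at position(s) 10: revmaapvos
2. f -> v, k -> g, s -> z, t -> d / V _ V: no change
3. e -> o, i -> u / B C0 _: no change
surface: revmaapvos

cell CASE=pa, GRD=un, NUM=gu:
underlying: revma-o-l-be
1. g -> k, v -> f, z -> s / _ #: no change
2. f -> v, k -> g, s -> z, t -> d / V _ V: no change
3. e -> o, i -> u / B C0 _: fires at position(s) 9: revmaolbo
surface: revmaolbo

cell CASE=pa, GRD=ma, NUM=gu:
underlying: revma-o-ke-be
1. g -> k, v -> f, z -> s / _ #: no change
2. f -> v, k -> g, s -> z, t -> d / V _ V: fires at position(s) 7: revmaogebe
3. e -> o, i -> u / B C0 _: fires at position(s) 8: revmaogobe
surface: revmaogobe


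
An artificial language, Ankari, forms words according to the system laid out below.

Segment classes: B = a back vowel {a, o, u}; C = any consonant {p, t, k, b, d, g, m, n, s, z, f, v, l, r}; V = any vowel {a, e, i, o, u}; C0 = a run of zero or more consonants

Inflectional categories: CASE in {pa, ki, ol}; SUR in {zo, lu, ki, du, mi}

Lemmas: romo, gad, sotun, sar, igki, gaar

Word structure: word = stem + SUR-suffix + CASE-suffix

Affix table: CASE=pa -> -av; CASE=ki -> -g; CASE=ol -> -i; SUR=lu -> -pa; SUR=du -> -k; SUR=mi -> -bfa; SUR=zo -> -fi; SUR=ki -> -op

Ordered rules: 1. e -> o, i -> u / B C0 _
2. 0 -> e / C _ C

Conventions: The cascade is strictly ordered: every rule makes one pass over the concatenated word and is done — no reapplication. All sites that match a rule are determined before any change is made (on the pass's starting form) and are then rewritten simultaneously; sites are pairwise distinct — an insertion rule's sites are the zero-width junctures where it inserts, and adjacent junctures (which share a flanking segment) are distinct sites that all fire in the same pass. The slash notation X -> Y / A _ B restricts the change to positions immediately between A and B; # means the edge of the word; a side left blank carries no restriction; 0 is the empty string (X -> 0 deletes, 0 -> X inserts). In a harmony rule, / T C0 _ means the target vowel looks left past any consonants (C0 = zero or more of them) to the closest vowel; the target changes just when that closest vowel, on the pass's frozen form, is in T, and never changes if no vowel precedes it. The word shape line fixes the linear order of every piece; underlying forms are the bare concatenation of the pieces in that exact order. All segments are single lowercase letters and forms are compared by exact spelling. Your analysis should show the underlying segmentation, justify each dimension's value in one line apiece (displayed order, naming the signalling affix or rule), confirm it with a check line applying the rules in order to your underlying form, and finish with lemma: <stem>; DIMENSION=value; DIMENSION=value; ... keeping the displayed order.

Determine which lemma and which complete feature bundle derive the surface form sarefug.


underlying: sar-fi-g
CASE=ki - signalled by the affix -g
SUR=zo - signalled by the affix -fi
check: sarfig -> sarfug -> sarefug
lemma: sar; CASE=ki; SUR=zo


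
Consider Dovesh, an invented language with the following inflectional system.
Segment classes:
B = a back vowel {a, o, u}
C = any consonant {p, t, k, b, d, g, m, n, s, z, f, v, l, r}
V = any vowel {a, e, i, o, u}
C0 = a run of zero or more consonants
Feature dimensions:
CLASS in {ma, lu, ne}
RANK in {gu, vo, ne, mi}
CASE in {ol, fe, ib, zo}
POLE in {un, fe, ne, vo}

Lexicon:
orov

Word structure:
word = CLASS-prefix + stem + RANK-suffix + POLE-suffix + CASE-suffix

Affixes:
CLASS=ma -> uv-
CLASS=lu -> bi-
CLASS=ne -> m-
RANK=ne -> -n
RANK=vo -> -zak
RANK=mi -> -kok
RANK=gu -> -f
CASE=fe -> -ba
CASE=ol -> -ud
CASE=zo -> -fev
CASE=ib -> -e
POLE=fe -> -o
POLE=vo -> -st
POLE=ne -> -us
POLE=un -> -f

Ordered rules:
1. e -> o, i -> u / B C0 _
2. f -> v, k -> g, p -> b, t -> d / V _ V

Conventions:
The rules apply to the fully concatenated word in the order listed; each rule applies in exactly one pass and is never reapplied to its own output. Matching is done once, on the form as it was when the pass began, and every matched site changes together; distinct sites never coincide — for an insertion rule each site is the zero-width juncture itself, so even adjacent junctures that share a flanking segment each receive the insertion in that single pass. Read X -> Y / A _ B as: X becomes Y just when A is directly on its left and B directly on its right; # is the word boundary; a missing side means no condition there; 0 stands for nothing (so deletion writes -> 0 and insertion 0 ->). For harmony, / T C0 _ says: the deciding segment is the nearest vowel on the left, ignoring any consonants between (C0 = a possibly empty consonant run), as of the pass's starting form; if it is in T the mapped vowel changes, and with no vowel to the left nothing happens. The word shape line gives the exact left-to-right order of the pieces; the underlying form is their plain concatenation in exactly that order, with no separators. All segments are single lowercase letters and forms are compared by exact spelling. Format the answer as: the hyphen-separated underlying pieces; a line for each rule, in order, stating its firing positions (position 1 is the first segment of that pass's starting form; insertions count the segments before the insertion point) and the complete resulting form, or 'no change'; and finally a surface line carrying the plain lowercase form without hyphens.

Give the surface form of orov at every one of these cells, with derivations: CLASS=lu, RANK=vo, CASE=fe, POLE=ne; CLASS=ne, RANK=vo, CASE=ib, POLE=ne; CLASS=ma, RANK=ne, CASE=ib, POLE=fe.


cell CLASS=lu, RANK=vo, CASE=fe, POLE=ne:
underlying: bi-orov-zak-us-ba
1. e -> o, i -> u / B C0 _: no change
2. f -> v, k -> g, p -> b, t -> d / V _ V: fires at position(s) 9: biorovzagusba
surface: biorovzagusba

cell CLASS=ne, RANK=vo, CASE=ib, POLE=ne:
underlying: m-orov-zak-us-e
1. e -> o, i -> u / B C0 _: fires at position(s) 11: morovzakuso
2. f -> v, k -> g, p -> b, t -> d / V _ V: fires at position(s) 8: morovzaguso
surface: morovzaguso

cell CLASS=ma, RANK=ne, CASE=ib, POLE=fe:
underlying: uv-orov-n-o-e
1. e -> o, i -> u / B C0 _: fires at position(s) 9: uvorovnoo
2. f -> v, k -> g, p -> b, t -> d / V _ V: no change
surface: uvorovnoo


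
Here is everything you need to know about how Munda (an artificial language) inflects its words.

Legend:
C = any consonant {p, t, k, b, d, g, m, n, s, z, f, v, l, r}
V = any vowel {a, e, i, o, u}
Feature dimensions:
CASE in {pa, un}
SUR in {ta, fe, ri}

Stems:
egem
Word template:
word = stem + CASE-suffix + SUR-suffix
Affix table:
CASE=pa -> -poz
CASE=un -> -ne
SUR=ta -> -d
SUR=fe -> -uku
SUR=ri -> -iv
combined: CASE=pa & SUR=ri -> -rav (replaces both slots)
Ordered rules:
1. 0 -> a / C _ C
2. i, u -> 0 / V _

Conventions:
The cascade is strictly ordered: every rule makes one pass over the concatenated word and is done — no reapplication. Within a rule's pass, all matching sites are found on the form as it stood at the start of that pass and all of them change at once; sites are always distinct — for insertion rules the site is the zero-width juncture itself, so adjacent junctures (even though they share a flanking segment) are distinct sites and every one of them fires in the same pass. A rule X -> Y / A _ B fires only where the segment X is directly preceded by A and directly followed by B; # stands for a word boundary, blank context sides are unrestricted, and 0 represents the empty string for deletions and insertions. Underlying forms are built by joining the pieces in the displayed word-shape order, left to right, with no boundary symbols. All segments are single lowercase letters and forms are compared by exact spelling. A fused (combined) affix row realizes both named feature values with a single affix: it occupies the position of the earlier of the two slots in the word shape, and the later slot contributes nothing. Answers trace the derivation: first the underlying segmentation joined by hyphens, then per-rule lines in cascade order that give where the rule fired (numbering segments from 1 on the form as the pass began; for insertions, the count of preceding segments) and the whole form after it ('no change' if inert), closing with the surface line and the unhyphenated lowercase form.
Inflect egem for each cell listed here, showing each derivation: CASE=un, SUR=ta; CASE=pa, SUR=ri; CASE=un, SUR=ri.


cell CASE=un, SUR=ta:
underlying: egem-ne-d
1. 0 -> a / C _ C: inserts after position(s) 4: egemaned
2. i, u -> 0 / V _: no change
surface: egemaned

cell CASE=pa, SUR=ri:
underlying: egem-rav
1. 0 -> a / C _ C: inserts after position(s) 4: egemarav
2. i, u -> 0 / V _: no change
surface: egemarav

cell CASE=un, SUR=ri:
underlying: egem-ne-iv
1. 0 -> a / C _ C: inserts after position(s) 4: egemaneiv
2. i, u -> 0 / V _: fires at position(s) 8: egemanev
surface: egemanev


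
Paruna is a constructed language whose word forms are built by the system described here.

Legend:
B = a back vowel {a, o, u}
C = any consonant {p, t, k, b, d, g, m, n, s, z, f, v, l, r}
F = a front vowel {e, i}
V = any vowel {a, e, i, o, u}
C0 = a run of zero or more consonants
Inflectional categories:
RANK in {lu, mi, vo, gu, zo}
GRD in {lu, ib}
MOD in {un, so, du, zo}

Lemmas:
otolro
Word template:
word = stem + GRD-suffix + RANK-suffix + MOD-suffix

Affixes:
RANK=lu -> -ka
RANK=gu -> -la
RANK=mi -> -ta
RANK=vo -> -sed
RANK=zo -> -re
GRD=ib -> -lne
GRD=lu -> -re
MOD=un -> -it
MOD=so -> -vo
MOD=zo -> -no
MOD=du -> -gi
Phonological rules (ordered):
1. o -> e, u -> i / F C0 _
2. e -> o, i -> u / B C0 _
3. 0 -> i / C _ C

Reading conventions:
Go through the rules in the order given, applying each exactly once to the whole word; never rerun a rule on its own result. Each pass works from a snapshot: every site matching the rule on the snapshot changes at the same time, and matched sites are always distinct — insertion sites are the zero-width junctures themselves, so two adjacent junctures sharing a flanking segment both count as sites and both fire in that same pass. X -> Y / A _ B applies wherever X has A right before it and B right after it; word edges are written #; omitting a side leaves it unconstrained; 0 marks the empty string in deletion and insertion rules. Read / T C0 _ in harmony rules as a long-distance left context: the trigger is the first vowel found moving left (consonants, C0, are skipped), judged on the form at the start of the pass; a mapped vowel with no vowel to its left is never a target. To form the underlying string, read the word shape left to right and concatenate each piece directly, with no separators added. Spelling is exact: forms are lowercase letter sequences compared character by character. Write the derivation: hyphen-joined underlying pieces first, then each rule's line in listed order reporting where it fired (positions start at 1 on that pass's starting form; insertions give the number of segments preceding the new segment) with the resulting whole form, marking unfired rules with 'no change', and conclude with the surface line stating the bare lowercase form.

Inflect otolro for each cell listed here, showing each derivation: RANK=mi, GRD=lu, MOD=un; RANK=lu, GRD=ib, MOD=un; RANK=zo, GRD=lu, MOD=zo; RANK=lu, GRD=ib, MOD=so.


cell RANK=mi, GRD=lu, MOD=un:
underlying: otolro-re-ta-it
1. o -> e, u -> i / F C0 _: no change
2. e -> o, i -> u / B C0 _: fires at position(s) 8, 11: otolrorotaut
3. 0 -> i / C _ C: inserts after position(s) 4: otolirorotaut
surface: otolirorotaut

cell RANK=lu, GRD=ib, MOD=un:
underlying: otolro-lne-ka-it
1. o -> e, u -> i / F C0 _: no change
2. e -> o, i -> u / B C0 _: fires at position(s) 9, 12: otolrolnokaut
3. 0 -> i / C _ C: inserts after position(s) 4, 7: otolirolinokaut
surface: otolirolinokaut

cell RANK=zo, GRD=lu, MOD=zo:
underlying: otolro-re-re-no
1. o -> e, u -> i / F C0 _: fires at position(s) 12: otolrorerene
2. e -> o, i -> u / B C0 _: fires at position(s) 8: otolrororene
3. 0 -> i / C _ C: inserts after position(s) 4: otolirororene
surface: otolirororene

cell RANK=lu, GRD=ib, MOD=so:
underlying: otolro-lne-ka-vo
1. o -> e, u -> i / F C0 _: no change
2. e -> o, i -> u / B C0 _: fires at position(s) 9: otolrolnokavo
3. 0 -> i / C _ C: inserts after position(s) 4, 7: otolirolinokavo
surface: otolirolinokavo


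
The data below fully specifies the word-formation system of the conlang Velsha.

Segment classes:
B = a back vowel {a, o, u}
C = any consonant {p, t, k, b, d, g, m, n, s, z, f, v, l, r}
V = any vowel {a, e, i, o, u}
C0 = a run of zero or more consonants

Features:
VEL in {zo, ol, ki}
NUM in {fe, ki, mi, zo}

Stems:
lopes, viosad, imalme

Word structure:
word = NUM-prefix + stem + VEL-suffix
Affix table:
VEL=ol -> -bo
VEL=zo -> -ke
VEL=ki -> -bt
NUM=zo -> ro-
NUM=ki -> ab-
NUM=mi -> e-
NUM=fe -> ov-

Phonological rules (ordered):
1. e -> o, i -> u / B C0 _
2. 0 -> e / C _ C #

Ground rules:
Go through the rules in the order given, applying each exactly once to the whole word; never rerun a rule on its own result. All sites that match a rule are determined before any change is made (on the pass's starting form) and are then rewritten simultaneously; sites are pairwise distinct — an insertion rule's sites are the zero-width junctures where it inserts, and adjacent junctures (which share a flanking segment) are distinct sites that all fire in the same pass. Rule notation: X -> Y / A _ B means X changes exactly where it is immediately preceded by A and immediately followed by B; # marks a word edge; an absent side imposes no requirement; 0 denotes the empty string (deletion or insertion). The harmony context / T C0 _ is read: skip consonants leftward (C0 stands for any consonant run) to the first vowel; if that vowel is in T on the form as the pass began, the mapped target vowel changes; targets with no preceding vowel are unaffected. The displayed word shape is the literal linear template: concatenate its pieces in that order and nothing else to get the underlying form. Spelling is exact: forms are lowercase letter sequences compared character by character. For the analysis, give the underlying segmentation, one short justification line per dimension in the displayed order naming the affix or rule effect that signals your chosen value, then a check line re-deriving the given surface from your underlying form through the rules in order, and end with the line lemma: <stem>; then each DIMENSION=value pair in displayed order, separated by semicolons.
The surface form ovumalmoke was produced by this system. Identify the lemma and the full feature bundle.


underlying: ov-imalme-ke
VEL=zo - signalled by the affix -ke
NUM=fe - signalled by the affix ov-
check: ovimalmeke -> ovumalmoke -> ovumalmoke
lemma: imalme; VEL=zo; NUM=fe


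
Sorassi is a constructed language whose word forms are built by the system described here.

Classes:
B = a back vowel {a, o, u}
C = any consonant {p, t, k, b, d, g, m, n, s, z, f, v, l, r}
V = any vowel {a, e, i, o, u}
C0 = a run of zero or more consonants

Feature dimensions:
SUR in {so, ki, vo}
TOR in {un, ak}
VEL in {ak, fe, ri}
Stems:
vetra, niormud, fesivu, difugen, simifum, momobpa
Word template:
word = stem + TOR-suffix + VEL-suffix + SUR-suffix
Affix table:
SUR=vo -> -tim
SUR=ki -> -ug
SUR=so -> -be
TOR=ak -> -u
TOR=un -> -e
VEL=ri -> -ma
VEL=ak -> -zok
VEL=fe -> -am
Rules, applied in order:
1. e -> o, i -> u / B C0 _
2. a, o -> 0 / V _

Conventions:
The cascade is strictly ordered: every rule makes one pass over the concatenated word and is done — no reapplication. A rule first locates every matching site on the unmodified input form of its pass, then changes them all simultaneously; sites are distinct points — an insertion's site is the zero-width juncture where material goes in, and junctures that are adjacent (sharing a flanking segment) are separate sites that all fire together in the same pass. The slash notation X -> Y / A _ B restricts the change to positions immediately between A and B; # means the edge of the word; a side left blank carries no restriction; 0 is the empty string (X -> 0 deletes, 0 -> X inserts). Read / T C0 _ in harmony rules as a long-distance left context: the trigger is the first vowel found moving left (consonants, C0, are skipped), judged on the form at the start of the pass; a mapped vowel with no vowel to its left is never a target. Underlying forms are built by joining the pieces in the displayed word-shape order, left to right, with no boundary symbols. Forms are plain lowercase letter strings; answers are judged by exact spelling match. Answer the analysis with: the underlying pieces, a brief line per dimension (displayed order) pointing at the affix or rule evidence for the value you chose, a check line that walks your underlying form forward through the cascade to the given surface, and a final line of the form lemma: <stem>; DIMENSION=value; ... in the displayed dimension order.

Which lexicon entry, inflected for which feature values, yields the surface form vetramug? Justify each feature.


underlying: vetra-e-am-ug
SUR=ki - signalled by the affix -ug
TOR=un - signalled by the affix -e
VEL=fe - signalled by the affix -am
check: vetraeamug -> vetraoamug -> vetramug
lemma: vetra; SUR=ki; TOR=un; VEL=fe


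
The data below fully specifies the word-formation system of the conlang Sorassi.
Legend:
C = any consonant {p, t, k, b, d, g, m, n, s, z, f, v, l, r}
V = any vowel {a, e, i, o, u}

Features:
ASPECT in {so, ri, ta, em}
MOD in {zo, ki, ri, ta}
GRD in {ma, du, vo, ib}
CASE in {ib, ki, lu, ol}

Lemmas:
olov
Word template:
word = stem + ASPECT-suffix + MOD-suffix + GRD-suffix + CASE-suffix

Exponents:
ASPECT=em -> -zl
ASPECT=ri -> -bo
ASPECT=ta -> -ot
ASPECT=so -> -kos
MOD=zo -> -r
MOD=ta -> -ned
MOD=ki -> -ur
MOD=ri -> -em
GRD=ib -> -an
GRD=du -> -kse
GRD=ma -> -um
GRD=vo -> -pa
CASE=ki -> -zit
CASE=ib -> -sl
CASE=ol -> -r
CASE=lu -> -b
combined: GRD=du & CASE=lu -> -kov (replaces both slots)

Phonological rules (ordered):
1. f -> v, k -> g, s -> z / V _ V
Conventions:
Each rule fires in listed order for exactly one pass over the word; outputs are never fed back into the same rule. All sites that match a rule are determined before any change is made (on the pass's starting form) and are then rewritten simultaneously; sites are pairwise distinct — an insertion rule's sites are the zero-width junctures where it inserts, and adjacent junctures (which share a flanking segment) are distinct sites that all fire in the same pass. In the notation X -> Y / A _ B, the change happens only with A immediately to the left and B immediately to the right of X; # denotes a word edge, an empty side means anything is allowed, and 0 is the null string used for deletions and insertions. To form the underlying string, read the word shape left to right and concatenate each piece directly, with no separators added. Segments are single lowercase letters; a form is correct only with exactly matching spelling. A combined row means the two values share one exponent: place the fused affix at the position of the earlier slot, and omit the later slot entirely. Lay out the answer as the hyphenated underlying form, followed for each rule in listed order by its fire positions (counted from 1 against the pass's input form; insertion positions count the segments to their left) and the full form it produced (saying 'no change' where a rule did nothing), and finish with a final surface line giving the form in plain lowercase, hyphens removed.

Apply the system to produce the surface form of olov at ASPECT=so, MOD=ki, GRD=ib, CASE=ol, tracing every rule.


underlying: olov-kos-ur-an-r
1. f -> v, k -> g, s -> z / V _ V: fires at position(s) 7: olovkozuranr
surface: olovkozuranr


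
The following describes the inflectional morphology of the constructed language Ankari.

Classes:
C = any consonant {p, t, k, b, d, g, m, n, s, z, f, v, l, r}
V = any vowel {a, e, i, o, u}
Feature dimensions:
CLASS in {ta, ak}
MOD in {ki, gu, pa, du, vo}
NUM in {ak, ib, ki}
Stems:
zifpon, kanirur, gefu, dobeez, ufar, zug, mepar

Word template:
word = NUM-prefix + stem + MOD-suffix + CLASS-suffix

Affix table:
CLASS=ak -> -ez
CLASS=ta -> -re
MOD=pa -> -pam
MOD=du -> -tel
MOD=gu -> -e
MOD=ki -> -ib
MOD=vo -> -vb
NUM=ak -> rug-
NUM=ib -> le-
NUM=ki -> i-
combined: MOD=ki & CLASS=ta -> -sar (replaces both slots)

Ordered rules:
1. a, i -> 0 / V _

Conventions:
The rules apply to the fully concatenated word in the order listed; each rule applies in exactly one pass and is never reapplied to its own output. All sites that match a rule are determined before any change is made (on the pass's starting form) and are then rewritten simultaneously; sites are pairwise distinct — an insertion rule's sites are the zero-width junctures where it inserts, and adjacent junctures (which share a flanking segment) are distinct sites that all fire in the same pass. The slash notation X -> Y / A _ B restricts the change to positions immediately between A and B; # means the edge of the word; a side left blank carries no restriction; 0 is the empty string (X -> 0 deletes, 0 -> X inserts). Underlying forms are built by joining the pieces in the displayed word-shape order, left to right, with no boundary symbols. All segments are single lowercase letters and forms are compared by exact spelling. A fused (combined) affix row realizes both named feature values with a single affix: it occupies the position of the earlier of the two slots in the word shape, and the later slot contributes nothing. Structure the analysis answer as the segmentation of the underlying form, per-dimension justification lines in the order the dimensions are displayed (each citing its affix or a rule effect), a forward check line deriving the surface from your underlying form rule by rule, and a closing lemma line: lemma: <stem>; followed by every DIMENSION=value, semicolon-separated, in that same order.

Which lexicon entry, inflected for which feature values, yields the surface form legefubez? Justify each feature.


underlying: le-gefu-ib-ez
CLASS=ak - signalled by the affix -ez
MOD=ki - signalled by the affix -ib
NUM=ib - signalled by the affix le-
check: legefuibez -> legefubez
lemma: gefu; CLASS=ak; MOD=ki; NUM=ib


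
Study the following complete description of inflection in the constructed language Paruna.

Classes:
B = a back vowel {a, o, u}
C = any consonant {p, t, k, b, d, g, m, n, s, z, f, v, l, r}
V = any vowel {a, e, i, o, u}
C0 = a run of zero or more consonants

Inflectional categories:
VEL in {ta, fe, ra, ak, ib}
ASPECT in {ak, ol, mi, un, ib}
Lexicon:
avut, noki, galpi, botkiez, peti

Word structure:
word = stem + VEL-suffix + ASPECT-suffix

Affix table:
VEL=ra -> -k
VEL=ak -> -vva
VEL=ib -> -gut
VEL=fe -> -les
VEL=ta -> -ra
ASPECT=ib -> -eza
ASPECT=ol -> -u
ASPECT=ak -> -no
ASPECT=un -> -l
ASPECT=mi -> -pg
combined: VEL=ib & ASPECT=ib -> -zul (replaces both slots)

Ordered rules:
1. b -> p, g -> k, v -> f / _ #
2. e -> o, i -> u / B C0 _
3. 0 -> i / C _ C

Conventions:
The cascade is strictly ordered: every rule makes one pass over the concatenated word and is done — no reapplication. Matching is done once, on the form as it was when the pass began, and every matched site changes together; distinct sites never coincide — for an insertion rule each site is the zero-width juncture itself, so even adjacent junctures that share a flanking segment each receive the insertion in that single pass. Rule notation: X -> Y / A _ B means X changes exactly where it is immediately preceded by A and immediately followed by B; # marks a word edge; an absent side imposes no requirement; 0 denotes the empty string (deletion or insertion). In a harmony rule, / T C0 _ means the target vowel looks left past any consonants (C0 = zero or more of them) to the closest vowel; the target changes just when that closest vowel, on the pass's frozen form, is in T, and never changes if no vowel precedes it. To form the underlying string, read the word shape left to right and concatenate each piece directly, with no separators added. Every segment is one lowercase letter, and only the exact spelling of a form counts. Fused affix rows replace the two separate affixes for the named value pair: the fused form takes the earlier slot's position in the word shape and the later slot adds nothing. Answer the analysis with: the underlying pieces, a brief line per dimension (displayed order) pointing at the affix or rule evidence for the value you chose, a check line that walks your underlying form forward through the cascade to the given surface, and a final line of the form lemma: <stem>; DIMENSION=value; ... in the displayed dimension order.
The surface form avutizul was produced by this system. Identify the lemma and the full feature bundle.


underlying: avut-zul
VEL=ib - signalled by the combined affix row
ASPECT=ib - signalled by the combined affix row
check: avutzul -> avutzul -> avutzul -> avutizul
lemma: avut; VEL=ib; ASPECT=ib


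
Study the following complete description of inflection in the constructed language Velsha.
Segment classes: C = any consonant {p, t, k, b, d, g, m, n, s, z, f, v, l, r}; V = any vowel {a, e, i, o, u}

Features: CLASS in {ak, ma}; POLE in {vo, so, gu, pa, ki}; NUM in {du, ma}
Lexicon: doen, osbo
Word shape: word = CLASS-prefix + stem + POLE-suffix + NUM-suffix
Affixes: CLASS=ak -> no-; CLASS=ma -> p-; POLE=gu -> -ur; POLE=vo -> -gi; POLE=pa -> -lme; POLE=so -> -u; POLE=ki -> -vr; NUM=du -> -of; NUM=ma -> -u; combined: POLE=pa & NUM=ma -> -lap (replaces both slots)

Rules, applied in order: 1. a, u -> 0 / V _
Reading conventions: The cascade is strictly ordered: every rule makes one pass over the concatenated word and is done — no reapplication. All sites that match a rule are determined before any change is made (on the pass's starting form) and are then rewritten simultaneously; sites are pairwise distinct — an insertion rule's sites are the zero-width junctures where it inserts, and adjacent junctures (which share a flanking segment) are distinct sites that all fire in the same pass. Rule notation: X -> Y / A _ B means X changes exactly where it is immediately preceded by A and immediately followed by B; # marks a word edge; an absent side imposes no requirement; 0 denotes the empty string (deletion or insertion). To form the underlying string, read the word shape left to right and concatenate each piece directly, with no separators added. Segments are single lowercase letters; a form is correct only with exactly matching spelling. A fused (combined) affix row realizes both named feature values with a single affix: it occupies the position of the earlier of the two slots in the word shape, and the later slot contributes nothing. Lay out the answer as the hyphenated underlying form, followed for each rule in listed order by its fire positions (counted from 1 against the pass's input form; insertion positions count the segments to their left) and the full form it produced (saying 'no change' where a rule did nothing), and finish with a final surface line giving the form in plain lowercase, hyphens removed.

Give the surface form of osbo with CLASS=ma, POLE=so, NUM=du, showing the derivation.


underlying: p-osbo-u-of
1. a, u -> 0 / V _: fires at position(s) 6: posboof
surface: posboof


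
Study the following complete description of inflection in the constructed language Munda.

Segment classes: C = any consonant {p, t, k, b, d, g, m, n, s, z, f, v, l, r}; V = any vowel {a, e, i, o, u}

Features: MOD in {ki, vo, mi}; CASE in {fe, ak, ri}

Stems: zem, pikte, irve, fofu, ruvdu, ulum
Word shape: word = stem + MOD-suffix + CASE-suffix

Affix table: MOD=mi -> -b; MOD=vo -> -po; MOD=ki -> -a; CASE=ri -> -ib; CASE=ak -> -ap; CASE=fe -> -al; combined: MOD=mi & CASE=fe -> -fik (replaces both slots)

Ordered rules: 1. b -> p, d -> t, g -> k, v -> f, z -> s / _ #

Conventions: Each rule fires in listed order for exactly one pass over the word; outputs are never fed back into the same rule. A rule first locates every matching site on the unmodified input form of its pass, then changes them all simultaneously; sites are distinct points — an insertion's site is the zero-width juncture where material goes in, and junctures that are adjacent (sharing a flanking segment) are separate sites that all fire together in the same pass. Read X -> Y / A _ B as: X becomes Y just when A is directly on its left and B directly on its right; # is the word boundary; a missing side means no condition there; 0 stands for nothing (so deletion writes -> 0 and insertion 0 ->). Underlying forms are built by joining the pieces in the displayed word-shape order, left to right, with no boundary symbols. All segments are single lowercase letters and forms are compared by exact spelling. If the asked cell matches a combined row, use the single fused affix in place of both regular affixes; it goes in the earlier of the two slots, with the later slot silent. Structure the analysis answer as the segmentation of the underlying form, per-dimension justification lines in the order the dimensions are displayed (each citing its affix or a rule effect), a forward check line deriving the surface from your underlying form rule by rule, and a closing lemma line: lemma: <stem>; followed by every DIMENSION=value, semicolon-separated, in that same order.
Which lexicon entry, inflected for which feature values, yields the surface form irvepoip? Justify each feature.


underlying: irve-po-ib
MOD=vo - signalled by the affix -po
CASE=ri - signalled by the affix -ib
check: irvepoib -> irvepoip
lemma: irve; MOD=vo; CASE=ri


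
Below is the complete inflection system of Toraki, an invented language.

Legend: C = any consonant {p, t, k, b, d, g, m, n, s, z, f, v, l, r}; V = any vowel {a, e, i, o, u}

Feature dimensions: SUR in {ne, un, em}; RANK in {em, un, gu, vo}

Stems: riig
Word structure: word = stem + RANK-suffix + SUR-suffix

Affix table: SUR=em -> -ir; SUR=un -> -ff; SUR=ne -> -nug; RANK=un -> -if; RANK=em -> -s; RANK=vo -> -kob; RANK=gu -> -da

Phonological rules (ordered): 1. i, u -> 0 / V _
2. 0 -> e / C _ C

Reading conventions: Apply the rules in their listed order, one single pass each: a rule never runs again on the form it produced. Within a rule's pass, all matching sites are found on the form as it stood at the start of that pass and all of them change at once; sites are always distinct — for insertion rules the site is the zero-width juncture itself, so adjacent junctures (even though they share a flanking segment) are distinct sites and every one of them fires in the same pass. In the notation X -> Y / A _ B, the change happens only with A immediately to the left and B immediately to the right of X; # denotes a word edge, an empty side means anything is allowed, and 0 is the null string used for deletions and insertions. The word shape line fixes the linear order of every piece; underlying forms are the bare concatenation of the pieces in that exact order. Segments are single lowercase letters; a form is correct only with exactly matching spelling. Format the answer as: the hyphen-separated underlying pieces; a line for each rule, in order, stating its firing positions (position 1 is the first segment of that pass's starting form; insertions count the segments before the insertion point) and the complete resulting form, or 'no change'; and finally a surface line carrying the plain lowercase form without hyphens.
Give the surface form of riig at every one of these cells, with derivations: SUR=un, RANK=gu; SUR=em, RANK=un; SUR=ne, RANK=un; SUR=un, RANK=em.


cell SUR=un, RANK=gu:
underlying: riig-da-ff
1. i, u -> 0 / V _: fires at position(s) 3: rigdaff
2. 0 -> e / C _ C: inserts after position(s) 3, 6: rigedafef
surface: rigedafef

cell SUR=em, RANK=un:
underlying: riig-if-ir
1. i, u -> 0 / V _: fires at position(s) 3: rigifir
2. 0 -> e / C _ C: no change
surface: rigifir

cell SUR=ne, RANK=un:
underlying: riig-if-nug
1. i, u -> 0 / V _: fires at position(s) 3: rigifnug
2. 0 -> e / C _ C: inserts after position(s) 5: rigifenug
surface: rigifenug

cell SUR=un, RANK=em:
underlying: riig-s-ff
1. i, u -> 0 / V _: fires at position(s) 3: rigsff
2. 0 -> e / C _ C: inserts after position(s) 3, 4, 5: rigesefef
surface: rigesefef


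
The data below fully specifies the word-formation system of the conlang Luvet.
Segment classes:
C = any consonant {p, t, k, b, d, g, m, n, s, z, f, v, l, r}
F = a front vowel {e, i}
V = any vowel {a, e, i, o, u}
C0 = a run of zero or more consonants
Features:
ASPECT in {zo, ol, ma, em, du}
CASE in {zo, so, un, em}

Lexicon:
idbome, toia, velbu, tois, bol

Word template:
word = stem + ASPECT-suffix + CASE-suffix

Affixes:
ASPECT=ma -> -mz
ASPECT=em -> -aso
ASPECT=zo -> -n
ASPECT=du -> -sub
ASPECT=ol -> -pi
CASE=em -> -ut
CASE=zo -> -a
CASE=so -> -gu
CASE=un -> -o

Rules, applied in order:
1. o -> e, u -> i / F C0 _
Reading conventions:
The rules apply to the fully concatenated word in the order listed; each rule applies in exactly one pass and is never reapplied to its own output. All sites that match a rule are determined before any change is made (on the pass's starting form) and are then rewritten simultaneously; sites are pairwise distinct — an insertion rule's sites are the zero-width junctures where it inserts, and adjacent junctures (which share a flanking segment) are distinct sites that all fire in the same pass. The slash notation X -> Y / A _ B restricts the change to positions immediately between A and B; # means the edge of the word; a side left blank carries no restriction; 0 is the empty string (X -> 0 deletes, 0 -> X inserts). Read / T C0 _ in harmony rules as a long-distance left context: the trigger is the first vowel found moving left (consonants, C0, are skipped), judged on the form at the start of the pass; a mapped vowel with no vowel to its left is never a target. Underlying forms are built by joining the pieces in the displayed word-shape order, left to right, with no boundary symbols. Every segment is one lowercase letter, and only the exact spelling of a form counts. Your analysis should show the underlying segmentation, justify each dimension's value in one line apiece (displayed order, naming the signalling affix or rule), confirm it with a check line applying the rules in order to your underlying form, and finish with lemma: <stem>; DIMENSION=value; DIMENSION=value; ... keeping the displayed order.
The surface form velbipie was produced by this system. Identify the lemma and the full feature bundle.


underlying: velbu-pi-o
ASPECT=ol - signalled by the affix -pi
CASE=un - signalled by the affix -o
check: velbupio -> velbipie
lemma: velbu; ASPECT=ol; CASE=un


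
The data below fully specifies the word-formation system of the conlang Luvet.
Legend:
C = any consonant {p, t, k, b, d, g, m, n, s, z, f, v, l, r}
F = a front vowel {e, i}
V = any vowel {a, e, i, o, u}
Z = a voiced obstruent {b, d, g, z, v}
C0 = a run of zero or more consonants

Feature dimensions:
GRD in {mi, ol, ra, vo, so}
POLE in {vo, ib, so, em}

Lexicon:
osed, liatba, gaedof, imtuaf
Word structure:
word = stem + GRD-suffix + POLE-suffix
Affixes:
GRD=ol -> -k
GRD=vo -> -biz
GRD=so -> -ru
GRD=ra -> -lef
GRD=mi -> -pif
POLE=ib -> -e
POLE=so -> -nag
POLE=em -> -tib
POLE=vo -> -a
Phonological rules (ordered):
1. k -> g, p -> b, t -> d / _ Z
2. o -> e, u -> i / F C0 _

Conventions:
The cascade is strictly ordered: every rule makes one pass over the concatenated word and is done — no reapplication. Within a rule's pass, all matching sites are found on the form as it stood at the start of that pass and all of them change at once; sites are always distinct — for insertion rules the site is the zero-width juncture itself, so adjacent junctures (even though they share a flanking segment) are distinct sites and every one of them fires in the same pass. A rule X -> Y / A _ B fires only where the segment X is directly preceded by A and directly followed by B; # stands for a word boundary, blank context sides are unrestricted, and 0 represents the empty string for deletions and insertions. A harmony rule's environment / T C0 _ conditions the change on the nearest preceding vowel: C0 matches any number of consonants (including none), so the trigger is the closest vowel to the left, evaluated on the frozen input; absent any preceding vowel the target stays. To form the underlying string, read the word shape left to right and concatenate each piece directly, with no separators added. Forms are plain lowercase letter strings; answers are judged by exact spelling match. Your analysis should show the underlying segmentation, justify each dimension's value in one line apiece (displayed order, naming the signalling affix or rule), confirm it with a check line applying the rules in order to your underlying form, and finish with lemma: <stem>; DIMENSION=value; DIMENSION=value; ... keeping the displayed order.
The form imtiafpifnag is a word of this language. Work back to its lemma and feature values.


underlying: imtuaf-pif-nag
GRD=mi - signalled by the affix -pif
POLE=so - signalled by the affix -nag
check: imtuafpifnag -> imtuafpifnag -> imtiafpifnag
lemma: imtuaf; GRD=mi; POLE=so
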